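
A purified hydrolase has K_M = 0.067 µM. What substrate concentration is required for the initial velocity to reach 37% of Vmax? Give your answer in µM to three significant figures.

v/Vmax = [S]/(Km+[S]) = 0.37, so [S] = Km·0.37/(1 − 0.37) = 0.067 × 0.5873.
[S] = 0.0393 µM.

0.0393 µM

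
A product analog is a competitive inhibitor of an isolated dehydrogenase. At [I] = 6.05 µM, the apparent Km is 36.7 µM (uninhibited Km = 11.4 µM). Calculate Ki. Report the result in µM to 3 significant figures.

2.73 µM

Competitive: Km,app = α·Km with α = 1 + [I]/Ki.
α = Km,app/Km = 36.7/11.4 = 3.219.
Ki = [I]/(α − 1) = 6.05/2.219 = 2.73 µM.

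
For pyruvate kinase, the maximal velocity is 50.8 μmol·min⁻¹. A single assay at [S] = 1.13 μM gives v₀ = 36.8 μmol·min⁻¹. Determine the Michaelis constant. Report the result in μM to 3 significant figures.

0.430 μM

From v = Vmax[S]/(Km+[S]), Km = [S](Vmax − v)/v.
Km = 1.13 × (50.8 − 36.8) / 36.8 = 15.82/36.8 = 0.430 μM.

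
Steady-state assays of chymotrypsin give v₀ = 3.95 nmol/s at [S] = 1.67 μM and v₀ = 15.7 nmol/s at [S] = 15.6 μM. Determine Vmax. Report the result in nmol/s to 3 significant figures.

In reciprocal form, 1/v = (Km/Vmax)·(1/[S]) + 1/Vmax. The two points give (1/[S], 1/v) = (0.5988, 0.2532) and (0.06410, 0.06369).
Slope = (0.2532 − 0.06369)/(0.5988 − 0.06410) = 0.3543; intercept = 0.2532 − 0.3543×0.5988 = 0.04098.
Vmax = 1/intercept = 24.4 nmol/s; Km = slope × Vmax = 0.3543 × 24.4 = 8.65 μM.

24.4 nmol/s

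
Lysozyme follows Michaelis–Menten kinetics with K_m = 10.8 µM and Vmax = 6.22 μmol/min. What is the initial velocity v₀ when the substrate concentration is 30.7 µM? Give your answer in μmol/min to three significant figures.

4.60 μmol/min

v = Vmax·[S]/(Km + [S]) = 6.22 × 30.7 / (10.8 + 30.7)
  = 191.0 / 41.50 = 4.60 μmol/min.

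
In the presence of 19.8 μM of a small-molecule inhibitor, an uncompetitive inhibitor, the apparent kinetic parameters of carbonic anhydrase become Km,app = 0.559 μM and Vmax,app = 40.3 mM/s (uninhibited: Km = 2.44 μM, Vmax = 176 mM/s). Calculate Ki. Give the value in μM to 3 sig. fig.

5.88 μM

Uncompetitive: Vmax,app = Vmax/α (and Km,app = Km/α) with α = 1 + [I]/Ki.
α = Vmax/Vmax,app = 176/40.3 = 4.367.
Since α = 1 + [I]/Ki, [I]/Ki = 4.367 − 1 = 3.367 and Ki = 19.8/3.367 = 5.88 μM.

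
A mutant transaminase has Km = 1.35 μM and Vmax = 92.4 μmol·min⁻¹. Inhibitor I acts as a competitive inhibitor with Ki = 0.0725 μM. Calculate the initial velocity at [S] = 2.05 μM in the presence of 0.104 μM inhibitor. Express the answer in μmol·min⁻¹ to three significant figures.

With α = 1 + [I]/Ki = 1 + 0.104/0.0725 = 2.434, the competitive rate law is v = Vmax[S] / (αKm + [S]).
v = 92.4×2.05 / (2.434×1.35 + 2.05) = 189.4/5.337 = 35.5 μmol·min⁻¹.

35.5 μmol·min⁻¹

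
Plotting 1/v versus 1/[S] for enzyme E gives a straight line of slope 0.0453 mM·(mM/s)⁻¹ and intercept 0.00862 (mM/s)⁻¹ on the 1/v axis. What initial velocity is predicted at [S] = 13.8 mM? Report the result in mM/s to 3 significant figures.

84.0 mM/s

The y-intercept is 1/Vmax, so Vmax = 1/0.00862 = 116 mM/s.
The slope is Km/Vmax, so Km = 0.0453 × 116 = 5.26 mM.
Then v = 116 × 13.8/(5.26 + 13.8) = 84.0 mM/s.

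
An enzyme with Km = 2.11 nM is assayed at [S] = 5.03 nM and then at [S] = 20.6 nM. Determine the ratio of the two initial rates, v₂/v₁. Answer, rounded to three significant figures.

1.29

Since Vmax cancels, v₂/v₁ = [S]₂(Km+[S]₁) / [S]₁(Km+[S]₂).
= 20.6×(2.11+5.03) / (5.03×(2.11+20.6)) = 147.1/114.2 = 1.29.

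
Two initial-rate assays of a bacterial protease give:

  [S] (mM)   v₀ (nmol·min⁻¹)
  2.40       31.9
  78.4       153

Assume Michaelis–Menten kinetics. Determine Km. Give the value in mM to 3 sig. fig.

10.7 mM

In reciprocal form, 1/v = (Km/Vmax)·(1/[S]) + 1/Vmax. The two points give (1/[S], 1/v) = (0.4167, 0.03135) and (0.01276, 0.006536).
Slope = (0.03135 − 0.006536)/(0.4167 − 0.01276) = 0.06143; intercept = 0.03135 − 0.06143×0.4167 = 0.005752.
Vmax = 1/intercept = 174 nmol·min⁻¹; Km = slope × Vmax = 0.06143 × 174 = 10.7 mM.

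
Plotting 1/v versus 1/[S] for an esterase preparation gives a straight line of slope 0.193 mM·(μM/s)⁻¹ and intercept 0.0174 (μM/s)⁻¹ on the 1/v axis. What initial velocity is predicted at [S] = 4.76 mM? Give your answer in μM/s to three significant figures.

The y-intercept is 1/Vmax, so Vmax = 1/0.0174 = 57.5 μM/s.
The slope is Km/Vmax, so Km = 0.193 × 57.5 = 11.1 mM.
Then v = 57.5 × 4.76/(11.1 + 4.76) = 17.3 μM/s.

17.3 μM/s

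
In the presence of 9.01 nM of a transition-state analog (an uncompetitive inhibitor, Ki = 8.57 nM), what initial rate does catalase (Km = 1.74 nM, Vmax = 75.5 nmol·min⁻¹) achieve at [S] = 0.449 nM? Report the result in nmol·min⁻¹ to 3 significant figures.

12.7 nmol·min⁻¹

α = 1 + [I]/Ki = 1 + 9.01/8.57 = 2.051.
For an uncompetitive inhibitor, both parameters are divided by α, giving Vmax/α and Km/α: Km,app = 0.848 nM, Vmax,app = 36.8 nmol·min⁻¹.
v = Vmax,app·[S]/(Km,app + [S]) = 36.8 × 0.449/(0.848 + 0.449) = 12.7 nmol·min⁻¹.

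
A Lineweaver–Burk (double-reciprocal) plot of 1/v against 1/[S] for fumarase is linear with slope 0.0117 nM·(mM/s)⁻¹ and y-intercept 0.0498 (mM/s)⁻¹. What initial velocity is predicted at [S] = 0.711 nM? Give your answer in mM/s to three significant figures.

The y-intercept is 1/Vmax, so Vmax = 1/0.0498 = 20.1 mM/s.
The slope is Km/Vmax, so Km = 0.0117 × 20.1 = 0.235 nM.
Then v = 20.1 × 0.711/(0.235 + 0.711) = 15.1 mM/s.

15.1 mM/s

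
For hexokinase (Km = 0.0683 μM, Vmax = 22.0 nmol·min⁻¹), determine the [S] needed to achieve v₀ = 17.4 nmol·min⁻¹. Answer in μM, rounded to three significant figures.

0.258 μM

The required fractional saturation is v/Vmax = 17.4/22.0 = 0.7909.
Then [S]/(Km+[S]) = 0.7909 ⇒ [S] = 0.0683 × 0.7909/(1 − 0.7909) = 0.258 μM.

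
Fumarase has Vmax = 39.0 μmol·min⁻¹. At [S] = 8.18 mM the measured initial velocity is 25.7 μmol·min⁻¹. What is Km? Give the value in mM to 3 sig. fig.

4.23 mM

v/Vmax = 25.7/39.0 = 0.6590 = [S]/(Km+[S]).
So Km + [S] = [S]/0.6590 = 12.41 mM, giving Km = 12.41 − 8.18 = 4.23 mM.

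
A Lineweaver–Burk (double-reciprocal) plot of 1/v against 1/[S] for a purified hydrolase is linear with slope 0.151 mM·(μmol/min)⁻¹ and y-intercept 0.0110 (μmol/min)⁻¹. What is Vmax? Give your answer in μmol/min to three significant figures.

90.9 μmol/min

The y-intercept of a Lineweaver–Burk plot equals 1/Vmax, so Vmax = 1/0.0110 = 90.9 μmol/min.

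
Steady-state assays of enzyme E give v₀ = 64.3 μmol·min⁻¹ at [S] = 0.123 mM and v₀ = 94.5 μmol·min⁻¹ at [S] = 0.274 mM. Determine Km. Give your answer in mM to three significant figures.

In reciprocal form, 1/v = (Km/Vmax)·(1/[S]) + 1/Vmax. The two points give (1/[S], 1/v) = (8.130, 0.01555) and (3.650, 0.01058).
Slope = (0.01555 − 0.01058)/(8.130 − 3.650) = 0.001109; intercept = 0.01555 − 0.001109×8.130 = 0.006534.
Vmax = 1/intercept = 153 μmol·min⁻¹; Km = slope × Vmax = 0.001109 × 153 = 0.170 mM.

0.170 mM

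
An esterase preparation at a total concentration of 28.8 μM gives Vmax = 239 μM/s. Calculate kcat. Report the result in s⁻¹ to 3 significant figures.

kcat = Vmax/[E]total = 239 μM/s / 28.8 μM = 8.30 s⁻¹.

8.30 s⁻¹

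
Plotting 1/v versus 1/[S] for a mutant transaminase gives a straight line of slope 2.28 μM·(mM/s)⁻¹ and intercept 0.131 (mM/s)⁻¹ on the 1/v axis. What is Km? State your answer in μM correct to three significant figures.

y-intercept = 1/Vmax ⇒ Vmax = 7.63 mM/s; slope = Km/Vmax ⇒ Km = slope × Vmax.
Km = 2.28 × 7.63 = 17.4 μM.

17.4 μM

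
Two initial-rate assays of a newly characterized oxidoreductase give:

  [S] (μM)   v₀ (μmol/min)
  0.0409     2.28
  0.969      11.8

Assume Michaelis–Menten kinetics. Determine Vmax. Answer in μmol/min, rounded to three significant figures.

In reciprocal form, 1/v = (Km/Vmax)·(1/[S]) + 1/Vmax. The two points give (1/[S], 1/v) = (24.45, 0.4386) and (1.032, 0.08475).
Slope = (0.4386 − 0.08475)/(24.45 − 1.032) = 0.01511; intercept = 0.4386 − 0.01511×24.45 = 0.06915.
Vmax = 1/intercept = 14.5 μmol/min; Km = slope × Vmax = 0.01511 × 14.5 = 0.219 μM.

14.5 μmol/min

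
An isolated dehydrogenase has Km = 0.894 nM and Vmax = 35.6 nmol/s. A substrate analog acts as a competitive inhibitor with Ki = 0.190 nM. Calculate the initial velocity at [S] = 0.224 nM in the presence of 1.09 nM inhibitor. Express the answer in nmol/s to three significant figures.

1.28 nmol/s

α = 1 + [I]/Ki = 1 + 1.09/0.190 = 6.737.
For a competitive inhibitor, Vmax is unchanged and the apparent Km becomes α·Km: Km,app = 6.02 nM, Vmax,app = 35.6 nmol/s.
v = Vmax,app·[S]/(Km,app + [S]) = 35.6 × 0.224/(6.02 + 0.224) = 1.28 nmol/s.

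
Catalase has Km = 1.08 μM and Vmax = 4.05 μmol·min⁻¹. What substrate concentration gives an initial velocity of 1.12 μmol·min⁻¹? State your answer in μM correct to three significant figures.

Rearranging v = Vmax[S]/(Km+[S]) gives [S] = Km·v/(Vmax − v).
[S] = 1.08 × 1.12 / (4.05 − 1.12) = 1.210/2.930 = 0.413 μM.

0.413 μM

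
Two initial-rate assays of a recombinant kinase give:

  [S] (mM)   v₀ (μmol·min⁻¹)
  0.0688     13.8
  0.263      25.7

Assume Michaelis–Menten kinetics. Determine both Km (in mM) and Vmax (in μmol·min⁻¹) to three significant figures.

Km = 0.116 mM; Vmax = 37.0 μmol·min⁻¹

In reciprocal form, 1/v = (Km/Vmax)·(1/[S]) + 1/Vmax. The two points give (1/[S], 1/v) = (14.53, 0.07246) and (3.802, 0.03891).
Slope = (0.07246 − 0.03891)/(14.53 − 3.802) = 0.003126; intercept = 0.07246 − 0.003126×14.53 = 0.02702.
Vmax = 1/intercept = 37.0 μmol·min⁻¹; Km = slope × Vmax = 0.003126 × 37.0 = 0.116 mM.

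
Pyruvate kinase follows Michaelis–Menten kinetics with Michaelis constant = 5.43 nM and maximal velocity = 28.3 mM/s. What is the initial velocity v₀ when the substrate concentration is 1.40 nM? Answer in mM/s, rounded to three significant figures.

5.80 mM/s

[S]/(Km+[S]) = 1.40/6.830 = 0.2050, the fractional saturation.
v = 0.2050 × Vmax = 0.2050 × 28.3 = 5.80 mM/s.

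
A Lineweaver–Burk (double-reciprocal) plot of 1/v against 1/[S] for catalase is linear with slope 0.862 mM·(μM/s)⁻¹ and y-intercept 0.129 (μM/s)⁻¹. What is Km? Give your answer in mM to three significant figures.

6.68 mM

y-intercept = 1/Vmax ⇒ Vmax = 7.75 μM/s; slope = Km/Vmax ⇒ Km = slope × Vmax.
Km = 0.862 × 7.75 = 6.68 mM.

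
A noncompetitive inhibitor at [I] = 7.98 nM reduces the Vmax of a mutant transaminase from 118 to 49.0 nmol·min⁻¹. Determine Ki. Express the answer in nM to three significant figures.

5.67 nM

Noncompetitive: Vmax,app = Vmax/α with α = 1 + [I]/Ki.
α = Vmax/Vmax,app = 118/49.0 = 2.408.
Ki = [I]/(α − 1) = 7.98/1.408 = 5.67 nM.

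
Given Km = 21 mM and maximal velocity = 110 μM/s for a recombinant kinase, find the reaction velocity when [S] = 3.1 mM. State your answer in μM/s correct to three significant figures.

v = Vmax·[S]/(Km + [S]) = 110 × 3.1 / (21 + 3.1)
  = 341.0 / 24.10 = 14.1 μM/s.

14.1 μM/s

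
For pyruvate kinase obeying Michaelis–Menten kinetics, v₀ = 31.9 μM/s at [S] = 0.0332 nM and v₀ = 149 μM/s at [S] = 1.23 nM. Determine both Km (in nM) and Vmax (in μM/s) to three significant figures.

In reciprocal form, 1/v = (Km/Vmax)·(1/[S]) + 1/Vmax. The two points give (1/[S], 1/v) = (30.12, 0.03135) and (0.8130, 0.006711).
Slope = (0.03135 − 0.006711)/(30.12 − 0.8130) = 0.0008406; intercept = 0.03135 − 0.0008406×30.12 = 0.006028.
Vmax = 1/intercept = 166 μM/s; Km = slope × Vmax = 0.0008406 × 166 = 0.139 nM.

Km = 0.139 nM; Vmax = 166 μM/s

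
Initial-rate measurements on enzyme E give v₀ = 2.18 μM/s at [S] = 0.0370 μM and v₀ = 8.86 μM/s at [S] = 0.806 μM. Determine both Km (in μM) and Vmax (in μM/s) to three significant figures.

Km = 0.139 μM; Vmax = 10.4 μM/s

From v = Vmax[S]/(Km+[S]), each point gives Vmax = v(Km+[S])/[S].
Equating: 2.18(Km+0.0370)/0.0370 = 8.86(Km+0.806)/0.806.
58.92·Km + 2.18 = 10.99·Km + 8.86, so (58.92 − 10.99)·Km = 8.86 − 2.18.
Km = 6.680/47.93 = 0.139 μM; then Vmax = 2.18(0.139+0.0370)/0.0370 = 10.4 μM/s.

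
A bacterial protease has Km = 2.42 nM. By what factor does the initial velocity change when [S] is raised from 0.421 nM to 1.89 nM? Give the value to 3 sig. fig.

2.96

The fractional saturations are [S]/(Km+[S]) = 0.421/2.841 = 0.1482 and 1.89/4.310 = 0.4385.
v₂/v₁ is just their ratio: 0.4385/0.1482 = 2.96.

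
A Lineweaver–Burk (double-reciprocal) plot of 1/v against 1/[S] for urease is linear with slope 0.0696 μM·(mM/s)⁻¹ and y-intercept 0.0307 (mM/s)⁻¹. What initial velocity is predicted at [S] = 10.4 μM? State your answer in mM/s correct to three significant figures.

26.7 mM/s

The y-intercept is 1/Vmax, so Vmax = 1/0.0307 = 32.6 mM/s.
The slope is Km/Vmax, so Km = 0.0696 × 32.6 = 2.27 μM.
Then v = 32.6 × 10.4/(2.27 + 10.4) = 26.7 mM/s.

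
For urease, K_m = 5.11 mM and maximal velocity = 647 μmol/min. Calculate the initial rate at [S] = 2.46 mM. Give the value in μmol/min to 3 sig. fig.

[S]/(Km+[S]) = 2.46/7.570 = 0.3250, the fractional saturation.
v = 0.3250 × Vmax = 0.3250 × 647 = 210 μmol/min.

210 μmol/min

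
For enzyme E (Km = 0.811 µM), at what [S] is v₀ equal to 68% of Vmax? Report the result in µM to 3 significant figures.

1.72 µM

v/Vmax = [S]/(Km+[S]) = 0.68, so [S] = Km·0.68/(1 − 0.68) = 0.811 × 2.125.
[S] = 1.72 µM.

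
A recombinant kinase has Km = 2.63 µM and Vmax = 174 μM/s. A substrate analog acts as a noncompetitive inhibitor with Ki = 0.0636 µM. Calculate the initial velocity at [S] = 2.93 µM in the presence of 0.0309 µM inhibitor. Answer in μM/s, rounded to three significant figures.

61.7 μM/s

α = 1 + [I]/Ki = 1 + 0.0309/0.0636 = 1.486.
For a noncompetitive inhibitor, Vmax is reduced to Vmax/α while Km is unchanged: Km,app = 2.63 µM, Vmax,app = 117 μM/s.
v = Vmax,app·[S]/(Km,app + [S]) = 117 × 2.93/(2.63 + 2.93) = 61.7 μM/s.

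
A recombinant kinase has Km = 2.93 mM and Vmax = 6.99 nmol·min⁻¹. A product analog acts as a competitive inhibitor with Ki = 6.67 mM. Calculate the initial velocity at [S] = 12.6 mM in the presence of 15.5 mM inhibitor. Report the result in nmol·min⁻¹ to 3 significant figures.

α = 1 + [I]/Ki = 1 + 15.5/6.67 = 3.324.
For a competitive inhibitor, Vmax is unchanged and the apparent Km becomes α·Km: Km,app = 9.74 mM, Vmax,app = 6.99 nmol·min⁻¹.
v = Vmax,app·[S]/(Km,app + [S]) = 6.99 × 12.6/(9.74 + 12.6) = 3.94 nmol·min⁻¹.

3.94 nmol·min⁻¹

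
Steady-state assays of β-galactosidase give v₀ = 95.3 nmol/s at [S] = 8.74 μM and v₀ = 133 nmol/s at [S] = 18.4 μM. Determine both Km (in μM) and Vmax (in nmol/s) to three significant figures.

In reciprocal form, 1/v = (Km/Vmax)·(1/[S]) + 1/Vmax. The two points give (1/[S], 1/v) = (0.1144, 0.01049) and (0.05435, 0.007519).
Slope = (0.01049 − 0.007519)/(0.1144 − 0.05435) = 0.04952; intercept = 0.01049 − 0.04952×0.1144 = 0.004828.
Vmax = 1/intercept = 207 nmol/s; Km = slope × Vmax = 0.04952 × 207 = 10.3 μM.

Km = 10.3 μM; Vmax = 207 nmol/s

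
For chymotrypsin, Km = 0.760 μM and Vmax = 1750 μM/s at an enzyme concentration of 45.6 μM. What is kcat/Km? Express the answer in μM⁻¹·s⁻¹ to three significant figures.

50.5 μM⁻¹·s⁻¹

kcat = Vmax/[E]total = 1750/45.6 = 38.4 s⁻¹.
kcat/Km = 38.4/0.760 = 50.5 μM⁻¹·s⁻¹.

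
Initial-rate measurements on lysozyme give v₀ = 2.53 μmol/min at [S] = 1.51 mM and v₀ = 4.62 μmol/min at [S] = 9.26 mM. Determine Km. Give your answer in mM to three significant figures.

In reciprocal form, 1/v = (Km/Vmax)·(1/[S]) + 1/Vmax. The two points give (1/[S], 1/v) = (0.6623, 0.3953) and (0.1080, 0.2165).
Slope = (0.3953 − 0.2165)/(0.6623 − 0.1080) = 0.3226; intercept = 0.3953 − 0.3226×0.6623 = 0.1816.
Vmax = 1/intercept = 5.51 μmol/min; Km = slope × Vmax = 0.3226 × 5.51 = 1.78 mM.

1.78 mM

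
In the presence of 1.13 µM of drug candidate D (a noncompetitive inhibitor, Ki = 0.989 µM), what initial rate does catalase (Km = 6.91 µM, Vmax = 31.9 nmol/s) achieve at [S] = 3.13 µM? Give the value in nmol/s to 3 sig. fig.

α = 1 + [I]/Ki = 1 + 1.13/0.989 = 2.143.
For a noncompetitive inhibitor, Vmax is reduced to Vmax/α while Km is unchanged: Km,app = 6.91 µM, Vmax,app = 14.9 nmol/s.
v = Vmax,app·[S]/(Km,app + [S]) = 14.9 × 3.13/(6.91 + 3.13) = 4.64 nmol/s.

4.64 nmol/s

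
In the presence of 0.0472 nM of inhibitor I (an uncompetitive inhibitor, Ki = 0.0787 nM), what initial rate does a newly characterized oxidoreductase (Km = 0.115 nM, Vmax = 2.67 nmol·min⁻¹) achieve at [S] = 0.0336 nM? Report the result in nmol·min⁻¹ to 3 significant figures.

0.532 nmol·min⁻¹

α = 1 + [I]/Ki = 1 + 0.0472/0.0787 = 1.600.
For an uncompetitive inhibitor, both parameters are divided by α, giving Vmax/α and Km/α: Km,app = 0.0719 nM, Vmax,app = 1.67 nmol·min⁻¹.
v = Vmax,app·[S]/(Km,app + [S]) = 1.67 × 0.0336/(0.0719 + 0.0336) = 0.532 nmol·min⁻¹.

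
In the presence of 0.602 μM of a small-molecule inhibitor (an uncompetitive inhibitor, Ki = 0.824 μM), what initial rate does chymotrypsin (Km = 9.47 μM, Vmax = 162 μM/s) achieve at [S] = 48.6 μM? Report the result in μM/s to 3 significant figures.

α = 1 + [I]/Ki = 1 + 0.602/0.824 = 1.731.
For an uncompetitive inhibitor, both parameters are divided by α, giving Vmax/α and Km/α: Km,app = 5.47 μM, Vmax,app = 93.6 μM/s.
v = Vmax,app·[S]/(Km,app + [S]) = 93.6 × 48.6/(5.47 + 48.6) = 84.1 μM/s.

84.1 μM/s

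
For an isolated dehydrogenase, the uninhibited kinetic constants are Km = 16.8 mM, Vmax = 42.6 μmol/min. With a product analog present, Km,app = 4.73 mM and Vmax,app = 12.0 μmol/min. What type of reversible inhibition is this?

uncompetitive

Both Km and Vmax decrease by the same factor (~3.55-fold) — characteristic of uncompetitive inhibition.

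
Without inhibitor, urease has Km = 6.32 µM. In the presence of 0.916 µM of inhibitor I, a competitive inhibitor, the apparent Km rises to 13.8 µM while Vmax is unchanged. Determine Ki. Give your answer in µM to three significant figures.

0.774 µM

Competitive: Km,app = α·Km with α = 1 + [I]/Ki.
α = Km,app/Km = 13.8/6.32 = 2.184.
Since α = 1 + [I]/Ki, [I]/Ki = 2.184 − 1 = 1.184 and Ki = 0.916/1.184 = 0.774 µM.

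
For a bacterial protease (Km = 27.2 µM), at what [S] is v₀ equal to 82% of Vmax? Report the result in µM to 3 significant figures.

124 µM

v/Vmax = [S]/(Km+[S]) = 0.82, so [S] = Km·0.82/(1 − 0.82) = 27.2 × 4.556.
[S] = 124 µM.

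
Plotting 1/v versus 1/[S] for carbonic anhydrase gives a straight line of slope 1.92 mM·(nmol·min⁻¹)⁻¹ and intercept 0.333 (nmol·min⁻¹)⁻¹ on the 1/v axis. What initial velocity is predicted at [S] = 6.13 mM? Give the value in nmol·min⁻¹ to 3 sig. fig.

The y-intercept is 1/Vmax, so Vmax = 1/0.333 = 3.00 nmol·min⁻¹.
The slope is Km/Vmax, so Km = 1.92 × 3.00 = 5.77 mM.
Then v = 3.00 × 6.13/(5.77 + 6.13) = 1.55 nmol·min⁻¹.

1.55 nmol·min⁻¹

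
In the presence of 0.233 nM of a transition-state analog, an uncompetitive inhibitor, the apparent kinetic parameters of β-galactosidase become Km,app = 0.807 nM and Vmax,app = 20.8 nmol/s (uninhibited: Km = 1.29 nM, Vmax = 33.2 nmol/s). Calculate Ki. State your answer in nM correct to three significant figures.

Uncompetitive: Vmax,app = Vmax/α (and Km,app = Km/α) with α = 1 + [I]/Ki.
α = Vmax/Vmax,app = 33.2/20.8 = 1.596.
Since α = 1 + [I]/Ki, [I]/Ki = 1.596 − 1 = 0.5962 and Ki = 0.233/0.5962 = 0.391 nM.

0.391 nM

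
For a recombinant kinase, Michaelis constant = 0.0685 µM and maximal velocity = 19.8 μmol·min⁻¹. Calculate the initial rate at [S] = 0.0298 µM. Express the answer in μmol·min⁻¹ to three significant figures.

[S]/(Km+[S]) = 0.0298/0.09830 = 0.3032, the fractional saturation.
v = 0.3032 × Vmax = 0.3032 × 19.8 = 6.00 μmol·min⁻¹.

6.00 μmol·min⁻¹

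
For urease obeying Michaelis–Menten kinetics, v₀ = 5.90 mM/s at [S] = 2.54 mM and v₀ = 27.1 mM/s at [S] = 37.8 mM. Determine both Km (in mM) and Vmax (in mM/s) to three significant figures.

Km = 13.2 mM; Vmax = 36.6 mM/s

In reciprocal form, 1/v = (Km/Vmax)·(1/[S]) + 1/Vmax. The two points give (1/[S], 1/v) = (0.3937, 0.1695) and (0.02646, 0.03690).
Slope = (0.1695 − 0.03690)/(0.3937 − 0.02646) = 0.3610; intercept = 0.1695 − 0.3610×0.3937 = 0.02735.
Vmax = 1/intercept = 36.6 mM/s; Km = slope × Vmax = 0.3610 × 36.6 = 13.2 mM.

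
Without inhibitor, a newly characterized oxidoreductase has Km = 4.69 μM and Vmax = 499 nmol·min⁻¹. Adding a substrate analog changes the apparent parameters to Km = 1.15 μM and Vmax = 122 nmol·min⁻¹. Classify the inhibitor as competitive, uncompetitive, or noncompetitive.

uncompetitive

Both Km and Vmax decrease by the same factor (~4.09-fold) — characteristic of uncompetitive inhibition.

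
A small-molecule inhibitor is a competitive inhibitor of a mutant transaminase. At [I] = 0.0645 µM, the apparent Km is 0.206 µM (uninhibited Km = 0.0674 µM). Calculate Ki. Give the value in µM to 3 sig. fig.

Competitive: Km,app = α·Km with α = 1 + [I]/Ki.
α = Km,app/Km = 0.206/0.0674 = 3.056.
Ki = [I]/(α − 1) = 0.0645/2.056 = 0.0314 µM.

0.0314 µM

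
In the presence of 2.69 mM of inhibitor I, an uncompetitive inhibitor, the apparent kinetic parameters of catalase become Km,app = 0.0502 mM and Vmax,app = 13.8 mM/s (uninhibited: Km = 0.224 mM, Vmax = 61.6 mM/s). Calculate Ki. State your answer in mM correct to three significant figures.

Uncompetitive: Vmax,app = Vmax/α (and Km,app = Km/α) with α = 1 + [I]/Ki.
α = Vmax/Vmax,app = 61.6/13.8 = 4.464.
Ki = [I]/(α − 1) = 2.69/3.464 = 0.777 mM.

0.777 mM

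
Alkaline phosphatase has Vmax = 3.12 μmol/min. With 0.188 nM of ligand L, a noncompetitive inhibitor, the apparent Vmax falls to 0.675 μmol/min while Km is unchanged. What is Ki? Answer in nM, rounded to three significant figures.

Noncompetitive: Vmax,app = Vmax/α with α = 1 + [I]/Ki.
α = Vmax/Vmax,app = 3.12/0.675 = 4.622.
Ki = [I]/(α − 1) = 0.188/3.622 = 0.0519 nM.

0.0519 nM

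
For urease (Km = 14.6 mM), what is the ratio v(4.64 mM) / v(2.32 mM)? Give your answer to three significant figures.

Since Vmax cancels, v₂/v₁ = [S]₂(Km+[S]₁) / [S]₁(Km+[S]₂).
= 4.64×(14.6+2.32) / (2.32×(14.6+4.64)) = 78.51/44.64 = 1.76.

1.76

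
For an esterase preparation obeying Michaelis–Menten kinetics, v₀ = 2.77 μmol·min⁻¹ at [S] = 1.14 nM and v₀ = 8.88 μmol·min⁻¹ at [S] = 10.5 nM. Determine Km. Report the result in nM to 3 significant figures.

3.86 nM

In reciprocal form, 1/v = (Km/Vmax)·(1/[S]) + 1/Vmax. The two points give (1/[S], 1/v) = (0.8772, 0.3610) and (0.09524, 0.1126).
Slope = (0.3610 − 0.1126)/(0.8772 − 0.09524) = 0.3177; intercept = 0.3610 − 0.3177×0.8772 = 0.08236.
Vmax = 1/intercept = 12.1 μmol·min⁻¹; Km = slope × Vmax = 0.3177 × 12.1 = 3.86 nM.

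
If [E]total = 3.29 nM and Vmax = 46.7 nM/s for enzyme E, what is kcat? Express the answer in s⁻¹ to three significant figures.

kcat = Vmax/[E]total = 46.7 nM/s / 3.29 nM = 14.2 s⁻¹.

14.2 s⁻¹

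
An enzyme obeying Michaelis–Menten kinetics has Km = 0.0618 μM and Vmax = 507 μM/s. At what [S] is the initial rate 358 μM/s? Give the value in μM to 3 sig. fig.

Rearranging v = Vmax[S]/(Km+[S]) gives [S] = Km·v/(Vmax − v).
[S] = 0.0618 × 358 / (507 − 358) = 22.12/149.0 = 0.148 μM.

0.148 μM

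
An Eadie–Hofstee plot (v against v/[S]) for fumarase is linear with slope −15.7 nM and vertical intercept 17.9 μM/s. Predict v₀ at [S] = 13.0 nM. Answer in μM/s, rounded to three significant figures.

8.11 μM/s

In the Eadie–Hofstee form v = Vmax − Km·(v/[S]), the slope is −Km and the intercept is Vmax, so Km = 15.7 nM and Vmax = 17.9 μM/s.
v = 17.9 × 13.0/(15.7 + 13.0) = 8.11 μM/s.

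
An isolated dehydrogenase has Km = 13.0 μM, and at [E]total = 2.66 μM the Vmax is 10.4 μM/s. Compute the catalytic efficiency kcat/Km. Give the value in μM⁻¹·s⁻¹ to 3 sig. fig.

0.301 μM⁻¹·s⁻¹

kcat = Vmax/[E]total = 10.4/2.66 = 3.91 s⁻¹.
kcat/Km = 3.91/13.0 = 0.301 μM⁻¹·s⁻¹.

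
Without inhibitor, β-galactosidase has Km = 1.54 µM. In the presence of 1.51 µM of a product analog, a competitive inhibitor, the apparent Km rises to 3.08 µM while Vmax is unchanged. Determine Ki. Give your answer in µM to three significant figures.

1.51 µM

Competitive: Km,app = α·Km with α = 1 + [I]/Ki.
α = Km,app/Km = 3.08/1.54 = 2.000.
Ki = [I]/(α − 1) = 1.51/1.000 = 1.51 µM.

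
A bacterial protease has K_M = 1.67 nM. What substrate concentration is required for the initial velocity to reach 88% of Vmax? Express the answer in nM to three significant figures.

v/Vmax = [S]/(Km+[S]) = 0.88, so [S] = Km·0.88/(1 − 0.88) = 1.67 × 7.333.
[S] = 12.2 nM.

12.2 nM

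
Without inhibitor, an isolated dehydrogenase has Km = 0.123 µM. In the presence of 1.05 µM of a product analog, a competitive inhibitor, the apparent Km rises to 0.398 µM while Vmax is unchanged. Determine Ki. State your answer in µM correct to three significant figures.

0.470 µM

Competitive: Km,app = α·Km with α = 1 + [I]/Ki.
α = Km,app/Km = 0.398/0.123 = 3.236.
Since α = 1 + [I]/Ki, [I]/Ki = 3.236 − 1 = 2.236 and Ki = 1.05/2.236 = 0.470 µM.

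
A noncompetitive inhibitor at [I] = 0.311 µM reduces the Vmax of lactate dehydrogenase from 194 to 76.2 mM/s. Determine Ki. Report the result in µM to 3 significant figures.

Noncompetitive: Vmax,app = Vmax/α with α = 1 + [I]/Ki.
α = Vmax/Vmax,app = 194/76.2 = 2.546.
Ki = [I]/(α − 1) = 0.311/1.546 = 0.201 µM.

0.201 µM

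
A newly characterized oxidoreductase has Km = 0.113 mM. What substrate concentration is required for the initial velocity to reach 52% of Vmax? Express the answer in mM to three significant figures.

v/Vmax = [S]/(Km+[S]) = 0.52, so [S] = Km·0.52/(1 − 0.52) = 0.113 × 1.083.
[S] = 0.122 mM.

0.122 mM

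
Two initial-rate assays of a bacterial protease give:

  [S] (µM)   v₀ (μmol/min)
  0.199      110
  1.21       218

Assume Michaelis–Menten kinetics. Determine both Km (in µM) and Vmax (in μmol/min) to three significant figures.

Km = 0.290 µM; Vmax = 270 μmol/min

From v = Vmax[S]/(Km+[S]), each point gives Vmax = v(Km+[S])/[S].
Equating: 110(Km+0.199)/0.199 = 218(Km+1.21)/1.21.
552.8·Km + 110 = 180.2·Km + 218, so (552.8 − 180.2)·Km = 218 − 110.
Km = 108.0/372.6 = 0.290 µM; then Vmax = 110(0.290+0.199)/0.199 = 270 μmol/min.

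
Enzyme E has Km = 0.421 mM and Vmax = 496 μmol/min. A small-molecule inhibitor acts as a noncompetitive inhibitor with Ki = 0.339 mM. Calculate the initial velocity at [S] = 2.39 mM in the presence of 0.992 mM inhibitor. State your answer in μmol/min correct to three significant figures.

107 μmol/min

α = 1 + [I]/Ki = 1 + 0.992/0.339 = 3.926.
For a noncompetitive inhibitor, Vmax is reduced to Vmax/α while Km is unchanged: Km,app = 0.421 mM, Vmax,app = 126 μmol/min.
v = Vmax,app·[S]/(Km,app + [S]) = 126 × 2.39/(0.421 + 2.39) = 107 μmol/min.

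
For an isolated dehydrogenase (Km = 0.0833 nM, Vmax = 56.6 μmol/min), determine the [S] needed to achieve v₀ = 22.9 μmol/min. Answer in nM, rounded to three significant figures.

0.0566 nM

The required fractional saturation is v/Vmax = 22.9/56.6 = 0.4046.
Then [S]/(Km+[S]) = 0.4046 ⇒ [S] = 0.0833 × 0.4046/(1 − 0.4046) = 0.0566 nM.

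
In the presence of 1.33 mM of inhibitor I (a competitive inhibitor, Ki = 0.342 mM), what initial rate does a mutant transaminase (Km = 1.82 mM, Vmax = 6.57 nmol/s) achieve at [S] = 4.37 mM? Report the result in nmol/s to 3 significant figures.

2.16 nmol/s

With α = 1 + [I]/Ki = 1 + 1.33/0.342 = 4.889, the competitive rate law is v = Vmax[S] / (αKm + [S]).
v = 6.57×4.37 / (4.889×1.82 + 4.37) = 28.71/13.27 = 2.16 nmol/s.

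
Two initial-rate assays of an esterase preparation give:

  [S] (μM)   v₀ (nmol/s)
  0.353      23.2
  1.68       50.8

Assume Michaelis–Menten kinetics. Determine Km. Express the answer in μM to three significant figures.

From v = Vmax[S]/(Km+[S]), each point gives Vmax = v(Km+[S])/[S].
Equating: 23.2(Km+0.353)/0.353 = 50.8(Km+1.68)/1.68.
65.72·Km + 23.2 = 30.24·Km + 50.8, so (65.72 − 30.24)·Km = 50.8 − 23.2.
Km = 27.60/35.48 = 0.778 μM; then Vmax = 23.2(0.778+0.353)/0.353 = 74.3 nmol/s.

0.778 μM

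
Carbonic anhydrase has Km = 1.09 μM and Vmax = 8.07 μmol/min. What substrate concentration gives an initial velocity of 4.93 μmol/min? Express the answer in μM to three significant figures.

Rearranging v = Vmax[S]/(Km+[S]) gives [S] = Km·v/(Vmax − v).
[S] = 1.09 × 4.93 / (8.07 − 4.93) = 5.374/3.140 = 1.71 μM.

1.71 μM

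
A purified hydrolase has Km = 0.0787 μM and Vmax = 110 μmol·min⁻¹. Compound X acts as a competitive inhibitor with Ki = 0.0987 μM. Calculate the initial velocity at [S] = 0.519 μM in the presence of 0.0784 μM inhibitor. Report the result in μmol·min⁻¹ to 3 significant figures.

86.5 μmol·min⁻¹

α = 1 + [I]/Ki = 1 + 0.0784/0.0987 = 1.794.
For a competitive inhibitor, Vmax is unchanged and the apparent Km becomes α·Km: Km,app = 0.141 μM, Vmax,app = 110 μmol·min⁻¹.
v = Vmax,app·[S]/(Km,app + [S]) = 110 × 0.519/(0.141 + 0.519) = 86.5 μmol·min⁻¹.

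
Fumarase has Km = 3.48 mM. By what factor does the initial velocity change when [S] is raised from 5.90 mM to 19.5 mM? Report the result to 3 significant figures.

1.35

The fractional saturations are [S]/(Km+[S]) = 5.90/9.380 = 0.6290 and 19.5/22.98 = 0.8486.
v₂/v₁ is just their ratio: 0.8486/0.6290 = 1.35.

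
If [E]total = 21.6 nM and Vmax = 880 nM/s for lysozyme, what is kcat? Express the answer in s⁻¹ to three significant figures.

40.7 s⁻¹

kcat = Vmax/[E]total = 880 nM/s / 21.6 nM = 40.7 s⁻¹.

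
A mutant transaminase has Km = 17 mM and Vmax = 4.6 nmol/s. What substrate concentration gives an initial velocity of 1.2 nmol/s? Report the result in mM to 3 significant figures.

6.00 mM

Rearranging v = Vmax[S]/(Km+[S]) gives [S] = Km·v/(Vmax − v).
[S] = 17 × 1.2 / (4.6 − 1.2) = 20.40/3.400 = 6.00 mM.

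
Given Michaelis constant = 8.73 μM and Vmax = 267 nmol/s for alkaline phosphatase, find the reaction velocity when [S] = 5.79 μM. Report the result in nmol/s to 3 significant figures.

v = Vmax·[S]/(Km + [S]) = 267 × 5.79 / (8.73 + 5.79)
  = 1546 / 14.52 = 106 nmol/s.

106 nmol/s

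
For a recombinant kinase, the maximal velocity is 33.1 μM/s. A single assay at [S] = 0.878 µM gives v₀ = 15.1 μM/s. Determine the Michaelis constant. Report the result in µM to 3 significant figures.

1.05 µM

From v = Vmax[S]/(Km+[S]), Km = [S](Vmax − v)/v.
Km = 0.878 × (33.1 − 15.1) / 15.1 = 15.80/15.1 = 1.05 µM.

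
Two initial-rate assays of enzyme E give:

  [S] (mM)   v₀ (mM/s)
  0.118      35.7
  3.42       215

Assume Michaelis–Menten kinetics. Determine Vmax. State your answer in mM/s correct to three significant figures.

262 mM/s

In reciprocal form, 1/v = (Km/Vmax)·(1/[S]) + 1/Vmax. The two points give (1/[S], 1/v) = (8.475, 0.02801) and (0.2924, 0.004651).
Slope = (0.02801 − 0.004651)/(8.475 − 0.2924) = 0.002855; intercept = 0.02801 − 0.002855×8.475 = 0.003816.
Vmax = 1/intercept = 262 mM/s; Km = slope × Vmax = 0.002855 × 262 = 0.748 mM.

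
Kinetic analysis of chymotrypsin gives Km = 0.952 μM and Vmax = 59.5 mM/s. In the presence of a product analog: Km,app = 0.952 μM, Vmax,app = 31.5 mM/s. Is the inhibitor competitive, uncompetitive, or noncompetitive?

Vmax decreases (59.5 → 31.5 mM/s) while Km is unchanged — pure noncompetitive inhibition.

noncompetitive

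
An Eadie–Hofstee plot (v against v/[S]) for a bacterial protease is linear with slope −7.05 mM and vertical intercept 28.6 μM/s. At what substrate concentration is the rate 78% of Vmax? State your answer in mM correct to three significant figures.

25.0 mM

The Eadie–Hofstee slope gives Km = 7.05 mM (slope = −Km).
v/Vmax = [S]/(Km+[S]) = 0.78 ⇒ [S] = Km·0.78/(1−0.78) = 7.05 × 3.545 = 25.0 mM.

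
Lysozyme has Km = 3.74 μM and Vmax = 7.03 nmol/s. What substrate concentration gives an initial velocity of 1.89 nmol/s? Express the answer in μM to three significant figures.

1.38 μM

The required fractional saturation is v/Vmax = 1.89/7.03 = 0.2688.
Then [S]/(Km+[S]) = 0.2688 ⇒ [S] = 3.74 × 0.2688/(1 − 0.2688) = 1.38 μM.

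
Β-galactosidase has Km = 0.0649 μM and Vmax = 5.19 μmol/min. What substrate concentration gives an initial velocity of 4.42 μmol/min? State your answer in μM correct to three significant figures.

Rearranging v = Vmax[S]/(Km+[S]) gives [S] = Km·v/(Vmax − v).
[S] = 0.0649 × 4.42 / (5.19 − 4.42) = 0.2869/0.7700 = 0.373 μM.

0.373 μM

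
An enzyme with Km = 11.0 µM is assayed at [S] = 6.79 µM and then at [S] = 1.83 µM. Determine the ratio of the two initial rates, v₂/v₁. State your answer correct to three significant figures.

The fractional saturations are [S]/(Km+[S]) = 6.79/17.79 = 0.3817 and 1.83/12.83 = 0.1426.
v₂/v₁ is just their ratio: 0.1426/0.3817 = 0.374.

0.374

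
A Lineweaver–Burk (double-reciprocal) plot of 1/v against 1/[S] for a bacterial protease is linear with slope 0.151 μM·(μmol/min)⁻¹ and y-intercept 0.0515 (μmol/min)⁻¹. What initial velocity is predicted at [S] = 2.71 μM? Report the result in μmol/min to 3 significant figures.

The y-intercept is 1/Vmax, so Vmax = 1/0.0515 = 19.4 μmol/min.
The slope is Km/Vmax, so Km = 0.151 × 19.4 = 2.93 μM.
Then v = 19.4 × 2.71/(2.93 + 2.71) = 9.33 μmol/min.

9.33 μmol/min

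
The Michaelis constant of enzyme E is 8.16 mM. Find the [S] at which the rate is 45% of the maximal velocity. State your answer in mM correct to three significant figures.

6.68 mM

v/Vmax = [S]/(Km+[S]) = 0.45, so [S] = Km·0.45/(1 − 0.45) = 8.16 × 0.8182.
[S] = 6.68 mM.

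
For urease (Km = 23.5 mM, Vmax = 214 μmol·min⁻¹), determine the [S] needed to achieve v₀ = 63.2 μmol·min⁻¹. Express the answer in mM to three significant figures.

9.85 mM

Rearranging v = Vmax[S]/(Km+[S]) gives [S] = Km·v/(Vmax − v).
[S] = 23.5 × 63.2 / (214 − 63.2) = 1485/150.8 = 9.85 mM.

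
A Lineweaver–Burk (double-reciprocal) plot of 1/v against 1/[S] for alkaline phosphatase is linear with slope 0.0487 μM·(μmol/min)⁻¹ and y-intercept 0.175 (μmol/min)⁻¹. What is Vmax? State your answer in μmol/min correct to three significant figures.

5.71 μmol/min

The y-intercept of a Lineweaver–Burk plot equals 1/Vmax, so Vmax = 1/0.175 = 5.71 μmol/min.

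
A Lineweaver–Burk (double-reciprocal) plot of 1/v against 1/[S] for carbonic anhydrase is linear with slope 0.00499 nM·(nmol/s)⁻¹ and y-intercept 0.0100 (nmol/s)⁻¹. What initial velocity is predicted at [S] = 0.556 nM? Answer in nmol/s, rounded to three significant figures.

52.7 nmol/s

The y-intercept is 1/Vmax, so Vmax = 1/0.0100 = 100 nmol/s.
The slope is Km/Vmax, so Km = 0.00499 × 100 = 0.499 nM.
Then v = 100 × 0.556/(0.499 + 0.556) = 52.7 nmol/s.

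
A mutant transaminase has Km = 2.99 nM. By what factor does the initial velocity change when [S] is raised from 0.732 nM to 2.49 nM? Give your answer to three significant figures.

The fractional saturations are [S]/(Km+[S]) = 0.732/3.722 = 0.1967 and 2.49/5.480 = 0.4544.
v₂/v₁ is just their ratio: 0.4544/0.1967 = 2.31.

2.31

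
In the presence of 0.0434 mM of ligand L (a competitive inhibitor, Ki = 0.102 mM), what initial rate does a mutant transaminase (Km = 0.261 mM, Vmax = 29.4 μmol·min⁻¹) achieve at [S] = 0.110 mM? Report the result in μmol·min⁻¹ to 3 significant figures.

6.71 μmol·min⁻¹

With α = 1 + [I]/Ki = 1 + 0.0434/0.102 = 1.425, the competitive rate law is v = Vmax[S] / (αKm + [S]).
v = 29.4×0.110 / (1.425×0.261 + 0.110) = 3.234/0.4821 = 6.71 μmol·min⁻¹.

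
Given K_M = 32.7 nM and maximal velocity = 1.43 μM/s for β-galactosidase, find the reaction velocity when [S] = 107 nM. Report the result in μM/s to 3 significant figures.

[S]/(Km+[S]) = 107/139.7 = 0.7659, the fractional saturation.
v = 0.7659 × Vmax = 0.7659 × 1.43 = 1.10 μM/s.

1.10 μM/s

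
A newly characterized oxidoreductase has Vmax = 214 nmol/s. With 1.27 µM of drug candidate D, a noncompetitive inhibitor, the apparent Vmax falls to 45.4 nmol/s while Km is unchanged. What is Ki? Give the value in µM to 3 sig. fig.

Noncompetitive: Vmax,app = Vmax/α with α = 1 + [I]/Ki.
α = Vmax/Vmax,app = 214/45.4 = 4.714.
Ki = [I]/(α − 1) = 1.27/3.714 = 0.342 µM.

0.342 µM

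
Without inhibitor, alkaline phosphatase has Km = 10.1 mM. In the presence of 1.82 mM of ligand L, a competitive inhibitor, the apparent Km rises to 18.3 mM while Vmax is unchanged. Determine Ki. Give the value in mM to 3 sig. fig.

Competitive: Km,app = α·Km with α = 1 + [I]/Ki.
α = Km,app/Km = 18.3/10.1 = 1.812.
Since α = 1 + [I]/Ki, [I]/Ki = 1.812 − 1 = 0.8119 and Ki = 1.82/0.8119 = 2.24 mM.

2.24 mM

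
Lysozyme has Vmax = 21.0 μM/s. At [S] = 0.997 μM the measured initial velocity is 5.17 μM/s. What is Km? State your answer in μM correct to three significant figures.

3.05 μM

From v = Vmax[S]/(Km+[S]), Km = [S](Vmax − v)/v.
Km = 0.997 × (21.0 − 5.17) / 5.17 = 15.78/5.17 = 3.05 μM.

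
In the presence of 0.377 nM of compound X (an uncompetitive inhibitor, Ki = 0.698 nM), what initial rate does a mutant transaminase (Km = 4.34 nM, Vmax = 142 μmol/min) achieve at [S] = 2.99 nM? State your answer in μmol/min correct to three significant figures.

α = 1 + [I]/Ki = 1 + 0.377/0.698 = 1.540.
For an uncompetitive inhibitor, both parameters are divided by α, giving Vmax/α and Km/α: Km,app = 2.82 nM, Vmax,app = 92.2 μmol/min.
v = Vmax,app·[S]/(Km,app + [S]) = 92.2 × 2.99/(2.82 + 2.99) = 47.5 μmol/min.

47.5 μmol/min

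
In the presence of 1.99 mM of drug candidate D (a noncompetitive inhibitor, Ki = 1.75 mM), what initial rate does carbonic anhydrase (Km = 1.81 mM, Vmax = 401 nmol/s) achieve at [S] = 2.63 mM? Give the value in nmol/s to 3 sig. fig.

111 nmol/s

With α = 1 + [I]/Ki = 1 + 1.99/1.75 = 2.137, the noncompetitive rate law is v = (Vmax/α)·[S] / (Km + [S]).
v = (401/2.137)×2.63 / (1.81 + 2.63) = 493.5/4.440 = 111 nmol/s.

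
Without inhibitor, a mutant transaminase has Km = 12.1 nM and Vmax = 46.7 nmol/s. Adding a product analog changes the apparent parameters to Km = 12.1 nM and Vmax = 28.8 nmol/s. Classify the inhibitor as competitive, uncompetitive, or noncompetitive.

Vmax decreases (46.7 → 28.8 nmol/s) while Km is unchanged — pure noncompetitive inhibition.

noncompetitive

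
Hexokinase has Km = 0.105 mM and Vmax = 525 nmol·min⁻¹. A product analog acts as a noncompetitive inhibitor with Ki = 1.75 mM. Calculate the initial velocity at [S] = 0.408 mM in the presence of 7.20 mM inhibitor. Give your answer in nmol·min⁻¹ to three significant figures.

81.6 nmol·min⁻¹

With α = 1 + [I]/Ki = 1 + 7.20/1.75 = 5.114, the noncompetitive rate law is v = (Vmax/α)·[S] / (Km + [S]).
v = (525/5.114)×0.408 / (0.105 + 0.408) = 41.88/0.5130 = 81.6 nmol·min⁻¹.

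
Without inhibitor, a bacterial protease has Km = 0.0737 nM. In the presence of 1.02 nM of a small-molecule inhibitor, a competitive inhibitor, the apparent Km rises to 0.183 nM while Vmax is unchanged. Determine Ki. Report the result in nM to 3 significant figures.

0.688 nM

Competitive: Km,app = α·Km with α = 1 + [I]/Ki.
α = Km,app/Km = 0.183/0.0737 = 2.483.
Ki = [I]/(α − 1) = 1.02/1.483 = 0.688 nM.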